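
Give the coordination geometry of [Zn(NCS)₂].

linear

Ligand charges: each isothiocyanate is −1. With an overall charge of 0 the zinc centre must be in the +2 oxidation state.
Zn sits in group 12, so the d-electron count is 12 − 2 = 10.
With 2 monodentate ligands the coordination number is 2.
A d¹⁰ ion with only two ligands adopts a linear arrangement (sp hybridisation; no CFSE preference).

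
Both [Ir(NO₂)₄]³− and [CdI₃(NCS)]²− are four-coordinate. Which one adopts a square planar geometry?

For [Ir(NO₂)₄]³−: Ligand charges: each nitro (N-bound nitrite) is −1. With an overall charge of −3 the iridium centre must be in the +1 oxidation state. Iridium is a group-9 element; Ir(I) is therefore d⁸. A 5d d⁸ ion has a large crystal-field splitting; square planar leaves the high-energy d_{x²−y²} orbital empty and maximises CFSE. → square planar.
For [CdI₃(NCS)]²−: Each iodide is −1; each isothiocyanate is −1; balancing the −2 overall charge requires Cd(II). Group 12 minus oxidation state 2 gives a d¹⁰ configuration. A d¹⁰ ion has no crystal-field stabilisation preference between square planar and tetrahedral, so four ligands adopt the sterically favoured tetrahedral geometry. → tetrahedral.

[Ir(NO₂)₄]³−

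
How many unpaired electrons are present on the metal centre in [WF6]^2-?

2

Each fluoride is −1; balancing the −2 overall charge requires W(IV).
Group 6 minus oxidation state 4 gives a d² configuration.
In an octahedral field the d² configuration is t₂g²e_g⁰ (only one arrangement possible), giving 2 unpaired electrons.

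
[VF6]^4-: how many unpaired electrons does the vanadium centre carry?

Ligand charges: each fluoride is −1. With an overall charge of −4 the vanadium centre must be in the +2 oxidation state.
V sits in group 5, so the d-electron count is 5 − 2 = 3.
In an octahedral field the d³ configuration is t₂g³e_g⁰ (only one arrangement possible), giving 3 unpaired electrons.

3 unpaired electrons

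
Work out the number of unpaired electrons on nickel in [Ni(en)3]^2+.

2

Ligand charges: ethylenediamine is neutral. With an overall charge of +2 the nickel centre must be in the +2 oxidation state.
Nickel is a group-10 element; Ni(II) is therefore d⁸.
Counting donor atoms: 3×ethylenediamine (bidentate) → 6 donors. Coordination number = 6.
In an octahedral field the d⁸ configuration is t₂g⁶e_g² (only one arrangement possible), giving 2 unpaired electrons.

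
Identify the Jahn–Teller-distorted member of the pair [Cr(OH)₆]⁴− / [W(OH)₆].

[Cr(OH)₆]⁴−

[Cr(OH)₆]⁴−: Ligand charges: each hydroxide is −1. With an overall charge of −4 the chromium centre must be in the +2 oxidation state. Cr sits in group 6, so the d-electron count is 6 − 2 = 4. Hydroxide is a weak-field ligand for a first-row metal, so the complex is high-spin. The t₂g³e_g¹ (high-spin) configuration has an unevenly filled e_g set; the Jahn–Teller theorem predicts a tetragonal distortion (typically axial elongation) to lift the degeneracy.
[W(OH)₆]: Each hydroxide is −1; balancing the 0 overall charge requires W(VI). W sits in group 6, so the d-electron count is 6 − 6 = 0. The d⁰ configuration leaves the e_g set evenly filled (or empty) — no strong Jahn–Teller driving force.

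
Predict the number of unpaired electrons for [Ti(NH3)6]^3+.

Summing ligand charges against the +3 overall charge gives an oxidation state of +3 for titanium.
Titanium is a group-4 element; Ti(III) is therefore d¹.
In an octahedral field the d¹ configuration is t₂g¹e_g⁰ (only one arrangement possible), giving 1 unpaired electron.

1 unpaired electron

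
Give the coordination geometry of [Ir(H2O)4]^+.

square planar

Summing ligand charges against the +1 overall charge gives an oxidation state of +1 for iridium.
Ir sits in group 9, so the d-electron count is 9 − 1 = 8.
With 4 monodentate ligands the coordination number is 4.
A 5d d⁸ ion has a large crystal-field splitting; square planar leaves the high-energy d_{x²−y²} orbital empty and maximises CFSE.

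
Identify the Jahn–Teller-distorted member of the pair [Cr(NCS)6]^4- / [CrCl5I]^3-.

[Cr(NCS)6]^4-

[Cr(NCS)6]^4-: Ligand charges: each isothiocyanate is −1. With an overall charge of −4 the chromium centre must be in the +2 oxidation state. Group 6 minus oxidation state 2 gives a d⁴ configuration. Isothiocyanate is a weak-field ligand for a first-row metal, so the complex is high-spin. The t₂g³e_g¹ (high-spin) configuration has an unevenly filled e_g set; the Jahn–Teller theorem predicts a tetragonal distortion (typically axial elongation) to lift the degeneracy.
[CrCl5I]^3-: Each chloride is −1; each iodide is −1; balancing the −3 overall charge requires Cr(III). Group 6 minus oxidation state 3 gives a d³ configuration. The d³ configuration leaves the e_g set evenly filled (or empty) — no strong Jahn–Teller driving force.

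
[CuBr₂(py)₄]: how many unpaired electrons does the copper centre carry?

1 unpaired electron

Ligand charges: each bromide is −1; pyridine is neutral. With an overall charge of 0 the copper centre must be in the +2 oxidation state.
Group 11 minus oxidation state 2 gives a d⁹ configuration.
In an octahedral field the d⁹ configuration is t₂g⁶e_g³ (only one arrangement possible), giving 1 unpaired electron.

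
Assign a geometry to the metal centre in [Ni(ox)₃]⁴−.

octahedral

Each oxalate is −2; balancing the −4 overall charge requires Ni(II).
Ni sits in group 10, so the d-electron count is 10 − 2 = 8.
Counting donor atoms: 3×oxalate (bidentate) → 6 donors. Coordination number = 6.
Six donors around a single metal centre give an octahedral coordination sphere.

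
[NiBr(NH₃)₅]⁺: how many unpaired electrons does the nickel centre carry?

2

Ligand charges: each bromide is −1; ammonia is neutral. With an overall charge of +1 the nickel centre must be in the +2 oxidation state.
Ni sits in group 10, so the d-electron count is 10 − 2 = 8.
In an octahedral field the d⁸ configuration is t₂g⁶e_g² (only one arrangement possible), giving 2 unpaired electrons.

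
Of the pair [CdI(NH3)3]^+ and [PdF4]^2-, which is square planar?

[PdF4]^2-

For [CdI(NH3)3]^+: Ligand charges: each iodide is −1; ammonia is neutral. With an overall charge of +1 the cadmium centre must be in the +2 oxidation state. Cadmium is a group-12 element; Cd(II) is therefore d¹⁰. A d¹⁰ ion has no crystal-field stabilisation preference between square planar and tetrahedral, so four ligands adopt the sterically favoured tetrahedral geometry. → tetrahedral.
For [PdF4]^2-: Each fluoride is −1; balancing the −2 overall charge requires Pd(II). Group 10 minus oxidation state 2 gives a d⁸ configuration. A 4d d⁸ ion has a large crystal-field splitting; square planar leaves the high-energy d_{x²−y²} orbital empty and maximises CFSE. → square planar.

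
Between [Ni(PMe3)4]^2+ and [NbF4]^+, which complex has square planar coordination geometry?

[Ni(PMe3)4]^2+

For [Ni(PMe3)4]^2+: Trimethylphosphine is neutral; balancing the +2 overall charge requires Ni(II). Nickel is a group-10 element; Ni(II) is therefore d⁸. Trimethylphosphine is a strong-field ligand (high in the spectrochemical series). A 3d d⁸ ion with strong-field ligands gains enough CFSE to favour square planar over tetrahedral. → square planar.
For [NbF4]^+: Each fluoride is −1; balancing the +1 overall charge requires Nb(V). Niobium is a group-5 element; Nb(V) is therefore d⁰. A d⁰ ion has no crystal-field stabilisation preference between square planar and tetrahedral, so four ligands adopt the sterically favoured tetrahedral geometry. → tetrahedral.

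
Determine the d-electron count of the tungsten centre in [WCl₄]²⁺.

Summing ligand charges against the +2 overall charge gives an oxidation state of +6 for tungsten.
Group 6 minus oxidation state 6 gives a d⁰ configuration.

d⁰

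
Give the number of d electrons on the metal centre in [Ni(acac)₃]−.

d⁸

Ligand charges: each acetylacetonate is −1. With an overall charge of −1 the nickel centre must be in the +2 oxidation state.
Nickel is a group-10 element; Ni(II) is therefore d⁸.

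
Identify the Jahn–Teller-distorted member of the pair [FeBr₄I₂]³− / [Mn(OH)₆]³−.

[FeBr₄I₂]³−: Ligand charges: each bromide is −1; each iodide is −1. With an overall charge of −3 the iron centre must be in the +3 oxidation state. Fe sits in group 8, so the d-electron count is 8 − 3 = 5. Bromide and iodide are weak-field ligands for a first-row metal, so the complex is high-spin. The d⁵ configuration leaves the e_g set evenly filled (or empty) — no strong Jahn–Teller driving force.
[Mn(OH)₆]³−: Ligand charges: each hydroxide is −1. With an overall charge of −3 the manganese centre must be in the +3 oxidation state. Manganese is a group-7 element; Mn(III) is therefore d⁴. Hydroxide is a weak-field ligand for a first-row metal, so the complex is high-spin. The t₂g³e_g¹ (high-spin) configuration has an unevenly filled e_g set; the Jahn–Teller theorem predicts a tetragonal distortion (typically axial elongation) to lift the degeneracy.

[Mn(OH)₆]³−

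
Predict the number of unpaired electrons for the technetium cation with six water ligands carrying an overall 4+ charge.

Water is neutral; balancing the +4 overall charge requires Tc(IV).
Technetium is a group-7 element; Tc(IV) is therefore d³.
In an octahedral field the d³ configuration is t₂g³e_g⁰ (only one arrangement possible), giving 3 unpaired electrons.

3 unpaired electrons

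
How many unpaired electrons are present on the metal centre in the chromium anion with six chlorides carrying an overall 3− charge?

3

Each chloride is −1; balancing the −3 overall charge requires Cr(III).
Group 6 minus oxidation state 3 gives a d³ configuration.
In an octahedral field the d³ configuration is t₂g³e_g⁰ (only one arrangement possible), giving 3 unpaired electrons.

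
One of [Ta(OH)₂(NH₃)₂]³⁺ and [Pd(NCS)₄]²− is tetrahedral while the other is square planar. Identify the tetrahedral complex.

[Ta(OH)₂(NH₃)₂]³⁺

For [Ta(OH)₂(NH₃)₂]³⁺: Summing ligand charges against the +3 overall charge gives an oxidation state of +5 for tantalum. Group 5 minus oxidation state 5 gives a d⁰ configuration. A d⁰ ion has no crystal-field stabilisation preference between square planar and tetrahedral, so four ligands adopt the sterically favoured tetrahedral geometry. → tetrahedral.
For [Pd(NCS)₄]²−: Ligand charges: each isothiocyanate is −1. With an overall charge of −2 the palladium centre must be in the +2 oxidation state. Group 10 minus oxidation state 2 gives a d⁸ configuration. A 4d d⁸ ion has a large crystal-field splitting; square planar leaves the high-energy d_{x²−y²} orbital empty and maximises CFSE. → square planar.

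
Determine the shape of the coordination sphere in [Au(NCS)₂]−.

Ligand charges: each isothiocyanate is −1. With an overall charge of −1 the gold centre must be in the +1 oxidation state.
Gold is a group-11 element; Au(I) is therefore d¹⁰.
Coordination number: 2.
A d¹⁰ ion with only two ligands adopts a linear arrangement (sp hybridisation; no CFSE preference).

linear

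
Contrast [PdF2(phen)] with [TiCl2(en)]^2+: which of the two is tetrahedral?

[TiCl2(en)]^2+

For [PdF2(phen)]: Summing ligand charges against the 0 overall charge gives an oxidation state of +2 for palladium. Group 10 minus oxidation state 2 gives a d⁸ configuration. A 4d d⁸ ion has a large crystal-field splitting; square planar leaves the high-energy d_{x²−y²} orbital empty and maximises CFSE. → square planar.
For [TiCl2(en)]^2+: Each chloride is −1; ethylenediamine is neutral; balancing the +2 overall charge requires Ti(IV). Group 4 minus oxidation state 4 gives a d⁰ configuration. A d⁰ ion has no crystal-field stabilisation preference between square planar and tetrahedral, so four ligands adopt the sterically favoured tetrahedral geometry. → tetrahedral.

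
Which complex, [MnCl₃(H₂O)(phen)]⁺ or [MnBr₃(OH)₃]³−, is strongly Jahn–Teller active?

[MnBr₃(OH)₃]³−

[MnCl₃(H₂O)(phen)]⁺: Each chloride is −1; water is neutral; 1,10-phenanthroline is neutral; balancing the +1 overall charge requires Mn(IV). Group 7 minus oxidation state 4 gives a d³ configuration. The d³ configuration leaves the e_g set evenly filled (or empty) — no strong Jahn–Teller driving force.
[MnBr₃(OH)₃]³−: Ligand charges: each bromide is −1; each hydroxide is −1. With an overall charge of −3 the manganese centre must be in the +3 oxidation state. Group 7 minus oxidation state 3 gives a d⁴ configuration. Bromide and hydroxide are weak-field ligands for a first-row metal, so the complex is high-spin. The t₂g³e_g¹ (high-spin) configuration has an unevenly filled e_g set; the Jahn–Teller theorem predicts a tetragonal distortion (typically axial elongation) to lift the degeneracy.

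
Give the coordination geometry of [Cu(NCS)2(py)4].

octahedral

Summing ligand charges against the 0 overall charge gives an oxidation state of +2 for copper.
Copper is a group-11 element; Cu(II) is therefore d⁹.
With 6 monodentate ligands the coordination number is 6.
Six donors around a single metal centre give an octahedral coordination sphere.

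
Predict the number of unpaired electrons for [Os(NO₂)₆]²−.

Ligand charges: each nitro (N-bound nitrite) is −1. With an overall charge of −2 the osmium centre must be in the +4 oxidation state.
Os sits in group 8, so the d-electron count is 8 − 4 = 4.
The spin state decides the count: a 5d ion has a large Δₒ and is invariably low-spin.
An octahedral low-spin d⁴ ion is t₂g⁴e_g⁰, giving 2 unpaired electrons.

2 unpaired electrons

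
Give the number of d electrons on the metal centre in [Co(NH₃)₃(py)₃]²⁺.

Ligand charges: ammonia is neutral; pyridine is neutral. With an overall charge of +2 the cobalt centre must be in the +2 oxidation state.
Group 9 minus oxidation state 2 gives a d⁷ configuration.

d⁷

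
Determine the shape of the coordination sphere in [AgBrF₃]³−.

Ligand charges: each bromide is −1; each fluoride is −1. With an overall charge of −3 the silver centre must be in the +1 oxidation state.
Ag sits in group 11, so the d-electron count is 11 − 1 = 10.
Coordination number: 4.
A d¹⁰ ion has no crystal-field stabilisation preference between square planar and tetrahedral, so four ligands adopt the sterically favoured tetrahedral geometry.

tetrahedral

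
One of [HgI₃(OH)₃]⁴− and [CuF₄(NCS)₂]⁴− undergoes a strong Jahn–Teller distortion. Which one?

[HgI₃(OH)₃]⁴−: Each iodide is −1; each hydroxide is −1; balancing the −4 overall charge requires Hg(II). Group 12 minus oxidation state 2 gives a d¹⁰ configuration. The d¹⁰ configuration leaves the e_g set evenly filled (or empty) — no strong Jahn–Teller driving force.
[CuF₄(NCS)₂]⁴−: Each fluoride is −1; each isothiocyanate is −1; balancing the −4 overall charge requires Cu(II). Copper is a group-11 element; Cu(II) is therefore d⁹. The t₂g⁶e_g³ configuration has an unevenly filled e_g set; the Jahn–Teller theorem predicts a tetragonal distortion (typically axial elongation) to lift the degeneracy.

[CuF₄(NCS)₂]⁴−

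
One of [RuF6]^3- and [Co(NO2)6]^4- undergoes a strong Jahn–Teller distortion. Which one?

[RuF6]^3-: Ligand charges: each fluoride is −1. With an overall charge of −3 the ruthenium centre must be in the +3 oxidation state. Ruthenium is a group-8 element; Ru(III) is therefore d⁵. A 4d ion has a large Δₒ and is invariably low-spin. The d⁵ configuration leaves the e_g set evenly filled (or empty) — no strong Jahn–Teller driving force.
[Co(NO2)6]^4-: Summing ligand charges against the −4 overall charge gives an oxidation state of +2 for cobalt. Cobalt is a group-9 element; Co(II) is therefore d⁷. Nitro (N-bound nitrite) is a strong-field ligand (high in the spectrochemical series) for a first-row metal, so the complex is low-spin. The t₂g⁶e_g¹ (low-spin) configuration has an unevenly filled e_g set; the Jahn–Teller theorem predicts a tetragonal distortion (typically axial elongation) to lift the degeneracy.

[Co(NO2)6]^4-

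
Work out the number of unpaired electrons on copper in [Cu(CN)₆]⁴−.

Each cyanide is −1; balancing the −4 overall charge requires Cu(II).
Group 11 minus oxidation state 2 gives a d⁹ configuration.
In an octahedral field the d⁹ configuration is t₂g⁶e_g³ (only one arrangement possible), giving 1 unpaired electron.

1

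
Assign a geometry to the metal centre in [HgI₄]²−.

tetrahedral

Summing ligand charges against the −2 overall charge gives an oxidation state of +2 for mercury.
Hg sits in group 12, so the d-electron count is 12 − 2 = 10.
With 4 monodentate ligands the coordination number is 4.
A d¹⁰ ion has no crystal-field stabilisation preference between square planar and tetrahedral, so four ligands adopt the sterically favoured tetrahedral geometry.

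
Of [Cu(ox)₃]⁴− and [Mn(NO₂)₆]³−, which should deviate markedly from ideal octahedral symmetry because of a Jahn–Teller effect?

[Cu(ox)₃]⁴−

[Cu(ox)₃]⁴−: Summing ligand charges against the −4 overall charge gives an oxidation state of +2 for copper. Group 11 minus oxidation state 2 gives a d⁹ configuration. The t₂g⁶e_g³ configuration has an unevenly filled e_g set; the Jahn–Teller theorem predicts a tetragonal distortion (typically axial elongation) to lift the degeneracy.
[Mn(NO₂)₆]³−: Ligand charges: each nitro (N-bound nitrite) is −1. With an overall charge of −3 the manganese centre must be in the +3 oxidation state. Manganese is a group-7 element; Mn(III) is therefore d⁴. Nitro (N-bound nitrite) is a strong-field ligand (high in the spectrochemical series) for a first-row metal, so the complex is low-spin. The d⁴ configuration leaves the e_g set evenly filled (or empty) — no strong Jahn–Teller driving force.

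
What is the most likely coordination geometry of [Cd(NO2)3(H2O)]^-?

tetrahedral

Each nitro (N-bound nitrite) is −1; water is neutral; balancing the −1 overall charge requires Cd(II).
Group 12 minus oxidation state 2 gives a d¹⁰ configuration.
With 4 monodentate ligands the coordination number is 4.
A d¹⁰ ion has no crystal-field stabilisation preference between square planar and tetrahedral, so four ligands adopt the sterically favoured tetrahedral geometry.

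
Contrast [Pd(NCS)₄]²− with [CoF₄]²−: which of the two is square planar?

For [Pd(NCS)₄]²−: Summing ligand charges against the −2 overall charge gives an oxidation state of +2 for palladium. Palladium is a group-10 element; Pd(II) is therefore d⁸. A 4d d⁸ ion has a large crystal-field splitting; square planar leaves the high-energy d_{x²−y²} orbital empty and maximises CFSE. → square planar.
For [CoF₄]²−: Summing ligand charges against the −2 overall charge gives an oxidation state of +2 for cobalt. Co sits in group 9, so the d-electron count is 9 − 2 = 7. For a high-spin 3d d⁷ ion with weak-field ligands the small Δₜ gives little square-planar CFSE advantage, so four ligands adopt the sterically favoured tetrahedral geometry. → tetrahedral.

[Pd(NCS)₄]²−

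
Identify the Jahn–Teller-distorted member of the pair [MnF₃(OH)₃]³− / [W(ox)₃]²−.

[MnF₃(OH)₃]³−: Ligand charges: each fluoride is −1; each hydroxide is −1. With an overall charge of −3 the manganese centre must be in the +3 oxidation state. Mn sits in group 7, so the d-electron count is 7 − 3 = 4. Fluoride and hydroxide are weak-field ligands for a first-row metal, so the complex is high-spin. The t₂g³e_g¹ (high-spin) configuration has an unevenly filled e_g set; the Jahn–Teller theorem predicts a tetragonal distortion (typically axial elongation) to lift the degeneracy.
[W(ox)₃]²−: Summing ligand charges against the −2 overall charge gives an oxidation state of +4 for tungsten. W sits in group 6, so the d-electron count is 6 − 4 = 2. The d² configuration leaves the e_g set evenly filled (or empty) — no strong Jahn–Teller driving force.

[MnF₃(OH)₃]³−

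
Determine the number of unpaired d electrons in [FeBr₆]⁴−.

4

Summing ligand charges against the −4 overall charge gives an oxidation state of +2 for iron.
Group 8 minus oxidation state 2 gives a d⁶ configuration.
The spin state decides the count: Bromide is a weak-field ligand for a first-row metal, so the complex is high-spin.
An octahedral high-spin d⁶ ion is t₂g⁴e_g², giving 4 unpaired electrons.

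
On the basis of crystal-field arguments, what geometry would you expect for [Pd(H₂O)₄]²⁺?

Water is neutral; balancing the +2 overall charge requires Pd(II).
Pd sits in group 10, so the d-electron count is 10 − 2 = 8.
Coordination number: 4.
A 4d d⁸ ion has a large crystal-field splitting; square planar leaves the high-energy d_{x²−y²} orbital empty and maximises CFSE.

square planar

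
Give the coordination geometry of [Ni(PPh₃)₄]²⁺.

Summing ligand charges against the +2 overall charge gives an oxidation state of +2 for nickel.
Nickel is a group-10 element; Ni(II) is therefore d⁸.
Coordination number: 4.
Triphenylphosphine is a strong-field ligand (high in the spectrochemical series).
A 3d d⁸ ion with strong-field ligands gains enough CFSE to favour square planar over tetrahedral.

square planar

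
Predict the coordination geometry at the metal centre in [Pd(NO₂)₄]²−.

Each nitro (N-bound nitrite) is −1; balancing the −2 overall charge requires Pd(II).
Group 10 minus oxidation state 2 gives a d⁸ configuration.
With 4 monodentate ligands the coordination number is 4.
A 4d d⁸ ion has a large crystal-field splitting; square planar leaves the high-energy d_{x²−y²} orbital empty and maximises CFSE.

square planar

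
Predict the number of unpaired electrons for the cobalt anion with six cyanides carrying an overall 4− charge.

1 unpaired electron

Each cyanide is −1; balancing the −4 overall charge requires Co(II).
Group 9 minus oxidation state 2 gives a d⁷ configuration.
The spin state decides the count: Cyanide is a strong-field ligand (high in the spectrochemical series) for a first-row metal, so the complex is low-spin.
An octahedral low-spin d⁷ ion is t₂g⁶e_g¹, giving 1 unpaired electron.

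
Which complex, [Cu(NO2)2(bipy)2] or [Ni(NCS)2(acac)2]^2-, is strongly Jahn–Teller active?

[Cu(NO2)2(bipy)2]: Ligand charges: each nitro (N-bound nitrite) is −1; 2,2′-bipyridine is neutral. With an overall charge of 0 the copper centre must be in the +2 oxidation state. Copper is a group-11 element; Cu(II) is therefore d⁹. The t₂g⁶e_g³ configuration has an unevenly filled e_g set; the Jahn–Teller theorem predicts a tetragonal distortion (typically axial elongation) to lift the degeneracy.
[Ni(NCS)2(acac)2]^2-: Summing ligand charges against the −2 overall charge gives an oxidation state of +2 for nickel. Group 10 minus oxidation state 2 gives a d⁸ configuration. The d⁸ configuration leaves the e_g set evenly filled (or empty) — no strong Jahn–Teller driving force.

[Cu(NO2)2(bipy)2]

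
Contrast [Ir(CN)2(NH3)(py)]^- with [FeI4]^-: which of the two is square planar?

For [Ir(CN)2(NH3)(py)]^-: Summing ligand charges against the −1 overall charge gives an oxidation state of +1 for iridium. Ir sits in group 9, so the d-electron count is 9 − 1 = 8. A 5d d⁸ ion has a large crystal-field splitting; square planar leaves the high-energy d_{x²−y²} orbital empty and maximises CFSE. → square planar.
For [FeI4]^-: Ligand charges: each iodide is −1. With an overall charge of −1 the iron centre must be in the +3 oxidation state. Iron is a group-8 element; Fe(III) is therefore d⁵. A high-spin d⁵ ion has zero CFSE in either geometry, so four ligands adopt the sterically favoured tetrahedral geometry. → tetrahedral.

[Ir(CN)2(NH3)(py)]^-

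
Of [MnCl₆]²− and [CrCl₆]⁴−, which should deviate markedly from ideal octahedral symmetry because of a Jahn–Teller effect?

[CrCl₆]⁴−

[MnCl₆]²−: Summing ligand charges against the −2 overall charge gives an oxidation state of +4 for manganese. Group 7 minus oxidation state 4 gives a d³ configuration. The d³ configuration leaves the e_g set evenly filled (or empty) — no strong Jahn–Teller driving force.
[CrCl₆]⁴−: Each chloride is −1; balancing the −4 overall charge requires Cr(II). Group 6 minus oxidation state 2 gives a d⁴ configuration. Chloride is a weak-field ligand for a first-row metal, so the complex is high-spin. The t₂g³e_g¹ (high-spin) configuration has an unevenly filled e_g set; the Jahn–Teller theorem predicts a tetragonal distortion (typically axial elongation) to lift the degeneracy.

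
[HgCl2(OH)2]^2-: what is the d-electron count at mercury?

d¹⁰

Each chloride is −1; each hydroxide is −1; balancing the −2 overall charge requires Hg(II).
Group 12 minus oxidation state 2 gives a d¹⁰ configuration.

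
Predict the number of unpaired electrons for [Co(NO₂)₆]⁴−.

Each nitro (N-bound nitrite) is −1; balancing the −4 overall charge requires Co(II).
Cobalt is a group-9 element; Co(II) is therefore d⁷.
The spin state decides the count: Nitro (N-bound nitrite) is a strong-field ligand (high in the spectrochemical series) for a first-row metal, so the complex is low-spin.
An octahedral low-spin d⁷ ion is t₂g⁶e_g¹, giving 1 unpaired electron.

1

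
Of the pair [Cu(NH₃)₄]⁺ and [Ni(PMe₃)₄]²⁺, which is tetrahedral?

For [Cu(NH₃)₄]⁺: Ammonia is neutral; balancing the +1 overall charge requires Cu(I). Cu sits in group 11, so the d-electron count is 11 − 1 = 10. A d¹⁰ ion has no crystal-field stabilisation preference between square planar and tetrahedral, so four ligands adopt the sterically favoured tetrahedral geometry. → tetrahedral.
For [Ni(PMe₃)₄]²⁺: Ligand charges: trimethylphosphine is neutral. With an overall charge of +2 the nickel centre must be in the +2 oxidation state. Group 10 minus oxidation state 2 gives a d⁸ configuration. Trimethylphosphine is a strong-field ligand (high in the spectrochemical series). A 3d d⁸ ion with strong-field ligands gains enough CFSE to favour square planar over tetrahedral. → square planar.

[Cu(NH₃)₄]⁺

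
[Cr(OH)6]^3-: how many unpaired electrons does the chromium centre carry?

3 unpaired electrons

Ligand charges: each hydroxide is −1. With an overall charge of −3 the chromium centre must be in the +3 oxidation state.
Cr sits in group 6, so the d-electron count is 6 − 3 = 3.
In an octahedral field the d³ configuration is t₂g³e_g⁰ (only one arrangement possible), giving 3 unpaired electrons.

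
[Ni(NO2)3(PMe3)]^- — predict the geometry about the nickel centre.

Ligand charges: each nitro (N-bound nitrite) is −1; trimethylphosphine is neutral. With an overall charge of −1 the nickel centre must be in the +2 oxidation state.
Ni sits in group 10, so the d-electron count is 10 − 2 = 8.
With 4 monodentate ligands the coordination number is 4.
Nitro (N-bound nitrite) and trimethylphosphine are strong-field ligands (high in the spectrochemical series).
A 3d d⁸ ion with strong-field ligands gains enough CFSE to favour square planar over tetrahedral.

square planar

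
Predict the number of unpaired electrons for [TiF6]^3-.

Ligand charges: each fluoride is −1. With an overall charge of −3 the titanium centre must be in the +3 oxidation state.
Titanium is a group-4 element; Ti(III) is therefore d¹.
In an octahedral field the d¹ configuration is t₂g¹e_g⁰ (only one arrangement possible), giving 1 unpaired electron.

1 unpaired electron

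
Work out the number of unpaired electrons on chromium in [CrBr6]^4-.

Summing ligand charges against the −4 overall charge gives an oxidation state of +2 for chromium.
Group 6 minus oxidation state 2 gives a d⁴ configuration.
The spin state decides the count: Bromide is a weak-field ligand for a first-row metal, so the complex is high-spin.
An octahedral high-spin d⁴ ion is t₂g³e_g¹, giving 4 unpaired electrons.

4 unpaired electrons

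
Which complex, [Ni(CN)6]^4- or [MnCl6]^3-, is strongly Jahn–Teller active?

[Ni(CN)6]^4-: Summing ligand charges against the −4 overall charge gives an oxidation state of +2 for nickel. Nickel is a group-10 element; Ni(II) is therefore d⁸. The d⁸ configuration leaves the e_g set evenly filled (or empty) — no strong Jahn–Teller driving force.
[MnCl6]^3-: Each chloride is −1; balancing the −3 overall charge requires Mn(III). Group 7 minus oxidation state 3 gives a d⁴ configuration. Chloride is a weak-field ligand for a first-row metal, so the complex is high-spin. The t₂g³e_g¹ (high-spin) configuration has an unevenly filled e_g set; the Jahn–Teller theorem predicts a tetragonal distortion (typically axial elongation) to lift the degeneracy.

[MnCl6]^3-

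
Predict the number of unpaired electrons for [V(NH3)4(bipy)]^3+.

Summing ligand charges against the +3 overall charge gives an oxidation state of +3 for vanadium.
V sits in group 5, so the d-electron count is 5 − 3 = 2.
Counting donor atoms: 4×ammonia (monodentate) → 4 donors; 1×2,2′-bipyridine (bidentate) → 2 donors. Coordination number = 6.
In an octahedral field the d² configuration is t₂g²e_g⁰ (only one arrangement possible), giving 2 unpaired electrons.

2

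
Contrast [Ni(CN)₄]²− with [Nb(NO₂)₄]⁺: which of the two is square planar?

[Ni(CN)₄]²−

For [Ni(CN)₄]²−: Summing ligand charges against the −2 overall charge gives an oxidation state of +2 for nickel. Group 10 minus oxidation state 2 gives a d⁸ configuration. Cyanide is a strong-field ligand (high in the spectrochemical series). A 3d d⁸ ion with strong-field ligands gains enough CFSE to favour square planar over tetrahedral. → square planar.
For [Nb(NO₂)₄]⁺: Ligand charges: each nitro (N-bound nitrite) is −1. With an overall charge of +1 the niobium centre must be in the +5 oxidation state. Nb sits in group 5, so the d-electron count is 5 − 5 = 0. A d⁰ ion has no crystal-field stabilisation preference between square planar and tetrahedral, so four ligands adopt the sterically favoured tetrahedral geometry. → tetrahedral.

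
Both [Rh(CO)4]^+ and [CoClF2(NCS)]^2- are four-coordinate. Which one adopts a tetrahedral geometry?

For [Rh(CO)4]^+: Summing ligand charges against the +1 overall charge gives an oxidation state of +1 for rhodium. Rhodium is a group-9 element; Rh(I) is therefore d⁸. A 4d d⁸ ion has a large crystal-field splitting; square planar leaves the high-energy d_{x²−y²} orbital empty and maximises CFSE. → square planar.
For [CoClF2(NCS)]^2-: Ligand charges: each chloride is −1; each fluoride is −1; each isothiocyanate is −1. With an overall charge of −2 the cobalt centre must be in the +2 oxidation state. Group 9 minus oxidation state 2 gives a d⁷ configuration. For a high-spin 3d d⁷ ion with weak-field ligands the small Δₜ gives little square-planar CFSE advantage, so four ligands adopt the sterically favoured tetrahedral geometry. → tetrahedral.

[CoClF2(NCS)]^2-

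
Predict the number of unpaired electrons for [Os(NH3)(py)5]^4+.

2 unpaired electrons

Ligand charges: ammonia is neutral; pyridine is neutral. With an overall charge of +4 the osmium centre must be in the +4 oxidation state.
Os sits in group 8, so the d-electron count is 8 − 4 = 4.
The spin state decides the count: a 5d ion has a large Δₒ and is invariably low-spin.
An octahedral low-spin d⁴ ion is t₂g⁴e_g⁰, giving 2 unpaired electrons.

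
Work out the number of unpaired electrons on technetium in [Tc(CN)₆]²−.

3

Summing ligand charges against the −2 overall charge gives an oxidation state of +4 for technetium.
Tc sits in group 7, so the d-electron count is 7 − 4 = 3.
In an octahedral field the d³ configuration is t₂g³e_g⁰ (only one arrangement possible), giving 3 unpaired electrons.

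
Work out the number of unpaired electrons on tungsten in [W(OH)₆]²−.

2 unpaired electrons

Summing ligand charges against the −2 overall charge gives an oxidation state of +4 for tungsten.
W sits in group 6, so the d-electron count is 6 − 4 = 2.
In an octahedral field the d² configuration is t₂g²e_g⁰ (only one arrangement possible), giving 2 unpaired electrons.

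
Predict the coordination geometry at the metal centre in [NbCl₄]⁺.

Summing ligand charges against the +1 overall charge gives an oxidation state of +5 for niobium.
Group 5 minus oxidation state 5 gives a d⁰ configuration.
Coordination number: 4.
A d⁰ ion has no crystal-field stabilisation preference between square planar and tetrahedral, so four ligands adopt the sterically favoured tetrahedral geometry.

tetrahedral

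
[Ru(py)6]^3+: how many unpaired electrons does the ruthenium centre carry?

Summing ligand charges against the +3 overall charge gives an oxidation state of +3 for ruthenium.
Ru sits in group 8, so the d-electron count is 8 − 3 = 5.
The spin state decides the count: a 4d ion has a large Δₒ and is invariably low-spin.
An octahedral low-spin d⁵ ion is t₂g⁵e_g⁰, giving 1 unpaired electron.

1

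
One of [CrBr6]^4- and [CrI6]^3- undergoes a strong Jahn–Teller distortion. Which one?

[CrBr6]^4-: Each bromide is −1; balancing the −4 overall charge requires Cr(II). Chromium is a group-6 element; Cr(II) is therefore d⁴. Bromide is a weak-field ligand for a first-row metal, so the complex is high-spin. The t₂g³e_g¹ (high-spin) configuration has an unevenly filled e_g set; the Jahn–Teller theorem predicts a tetragonal distortion (typically axial elongation) to lift the degeneracy.
[CrI6]^3-: Ligand charges: each iodide is −1. With an overall charge of −3 the chromium centre must be in the +3 oxidation state. Cr sits in group 6, so the d-electron count is 6 − 3 = 3. The d³ configuration leaves the e_g set evenly filled (or empty) — no strong Jahn–Teller driving force.

[CrBr6]^4-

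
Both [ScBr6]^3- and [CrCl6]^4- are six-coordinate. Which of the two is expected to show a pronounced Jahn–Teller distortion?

[ScBr6]^3-: Summing ligand charges against the −3 overall charge gives an oxidation state of +3 for scandium. Scandium is a group-3 element; Sc(III) is therefore d⁰. The d⁰ configuration leaves the e_g set evenly filled (or empty) — no strong Jahn–Teller driving force.
[CrCl6]^4-: Summing ligand charges against the −4 overall charge gives an oxidation state of +2 for chromium. Chromium is a group-6 element; Cr(II) is therefore d⁴. Chloride is a weak-field ligand for a first-row metal, so the complex is high-spin. The t₂g³e_g¹ (high-spin) configuration has an unevenly filled e_g set; the Jahn–Teller theorem predicts a tetragonal distortion (typically axial elongation) to lift the degeneracy.

[CrCl6]^4-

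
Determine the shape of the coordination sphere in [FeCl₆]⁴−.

octahedral

Summing ligand charges against the −4 overall charge gives an oxidation state of +2 for iron.
Fe sits in group 8, so the d-electron count is 8 − 2 = 6.
Coordination number: 6.
Six donors around a single metal centre give an octahedral coordination sphere.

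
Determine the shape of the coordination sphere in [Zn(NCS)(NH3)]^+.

Ligand charges: each isothiocyanate is −1; ammonia is neutral. With an overall charge of +1 the zinc centre must be in the +2 oxidation state.
Group 12 minus oxidation state 2 gives a d¹⁰ configuration.
With 2 monodentate ligands the coordination number is 2.
A d¹⁰ ion with only two ligands adopts a linear arrangement (sp hybridisation; no CFSE preference).

linear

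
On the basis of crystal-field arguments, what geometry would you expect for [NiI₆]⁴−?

Each iodide is −1; balancing the −4 overall charge requires Ni(II).
Nickel is a group-10 element; Ni(II) is therefore d⁸.
Coordination number: 6.
Six donors around a single metal centre give an octahedral coordination sphere.

octahedral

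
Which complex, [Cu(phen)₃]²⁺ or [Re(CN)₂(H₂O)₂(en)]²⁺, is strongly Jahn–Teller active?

[Cu(phen)₃]²⁺

[Cu(phen)₃]²⁺: Summing ligand charges against the +2 overall charge gives an oxidation state of +2 for copper. Copper is a group-11 element; Cu(II) is therefore d⁹. The t₂g⁶e_g³ configuration has an unevenly filled e_g set; the Jahn–Teller theorem predicts a tetragonal distortion (typically axial elongation) to lift the degeneracy.
[Re(CN)₂(H₂O)₂(en)]²⁺: Ligand charges: each cyanide is −1; water is neutral; ethylenediamine is neutral. With an overall charge of +2 the rhenium centre must be in the +4 oxidation state. Group 7 minus oxidation state 4 gives a d³ configuration. The d³ configuration leaves the e_g set evenly filled (or empty) — no strong Jahn–Teller driving force.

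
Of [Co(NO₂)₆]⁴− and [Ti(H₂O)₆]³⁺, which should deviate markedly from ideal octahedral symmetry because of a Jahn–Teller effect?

[Co(NO₂)₆]⁴−

[Co(NO₂)₆]⁴−: Each nitro (N-bound nitrite) is −1; balancing the −4 overall charge requires Co(II). Cobalt is a group-9 element; Co(II) is therefore d⁷. Nitro (N-bound nitrite) is a strong-field ligand (high in the spectrochemical series) for a first-row metal, so the complex is low-spin. The t₂g⁶e_g¹ (low-spin) configuration has an unevenly filled e_g set; the Jahn–Teller theorem predicts a tetragonal distortion (typically axial elongation) to lift the degeneracy.
[Ti(H₂O)₆]³⁺: Water is neutral; balancing the +3 overall charge requires Ti(III). Group 4 minus oxidation state 3 gives a d¹ configuration. The d¹ configuration leaves the e_g set evenly filled (or empty) — no strong Jahn–Teller driving force.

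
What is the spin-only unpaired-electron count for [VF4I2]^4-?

Each fluoride is −1; each iodide is −1; balancing the −4 overall charge requires V(II).
Group 5 minus oxidation state 2 gives a d³ configuration.
In an octahedral field the d³ configuration is t₂g³e_g⁰ (only one arrangement possible), giving 3 unpaired electrons.

3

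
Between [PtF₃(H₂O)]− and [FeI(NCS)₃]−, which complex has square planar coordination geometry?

[PtF₃(H₂O)]−

For [PtF₃(H₂O)]−: Ligand charges: each fluoride is −1; water is neutral. With an overall charge of −1 the platinum centre must be in the +2 oxidation state. Group 10 minus oxidation state 2 gives a d⁸ configuration. A 5d d⁸ ion has a large crystal-field splitting; square planar leaves the high-energy d_{x²−y²} orbital empty and maximises CFSE. → square planar.
For [FeI(NCS)₃]−: Each iodide is −1; each isothiocyanate is −1; balancing the −1 overall charge requires Fe(III). Fe sits in group 8, so the d-electron count is 8 − 3 = 5. A high-spin d⁵ ion has zero CFSE in either geometry, so four ligands adopt the sterically favoured tetrahedral geometry. → tetrahedral.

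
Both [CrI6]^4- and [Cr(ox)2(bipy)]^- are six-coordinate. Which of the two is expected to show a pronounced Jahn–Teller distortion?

[CrI6]^4-: Summing ligand charges against the −4 overall charge gives an oxidation state of +2 for chromium. Chromium is a group-6 element; Cr(II) is therefore d⁴. Iodide is a weak-field ligand for a first-row metal, so the complex is high-spin. The t₂g³e_g¹ (high-spin) configuration has an unevenly filled e_g set; the Jahn–Teller theorem predicts a tetragonal distortion (typically axial elongation) to lift the degeneracy.
[Cr(ox)2(bipy)]^-: Summing ligand charges against the −1 overall charge gives an oxidation state of +3 for chromium. Cr sits in group 6, so the d-electron count is 6 − 3 = 3. The d³ configuration leaves the e_g set evenly filled (or empty) — no strong Jahn–Teller driving force.

[CrI6]^4-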